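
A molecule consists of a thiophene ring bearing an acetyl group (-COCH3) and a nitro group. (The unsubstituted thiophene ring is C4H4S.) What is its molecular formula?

Atom tally by fragment:
  thiophene ring core → C:4 H:4 S:1
  (− 2 ring H displaced by substituents)
  + COCH3 → C:2 H:3 O:1
  + NO2 → N:1 O:2
Element totals:
  C: 6
  H: 5
  N: 1
  O: 3
  S: 1

C6H5NO3S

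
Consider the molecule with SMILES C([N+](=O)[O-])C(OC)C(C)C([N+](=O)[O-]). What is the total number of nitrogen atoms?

2

Atom tally by fragment:
  O2NCH2 → C:1 H:2 N:1 O:2
  CH(OCH3) → C:2 H:4 O:1
  CH(CH3) → C:2 H:4
  CH2NO2 → C:1 H:2 N:1 O:2
Element totals:
  C: 6
  H: 12
  N: 2
  O: 5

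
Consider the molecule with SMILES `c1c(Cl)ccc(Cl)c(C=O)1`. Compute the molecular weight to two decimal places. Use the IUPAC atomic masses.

Atom tally by fragment:
  benzene ring core → C:6 H:6
  (− 3 ring H displaced by substituents)
  + Cl → Cl:1
  + Cl → Cl:1
  + CHO → C:1 H:1 O:1
Element totals:
  C: 7
  H: 4
  Cl: 2
  O: 1
Molecular formula: C7H4Cl2O.
  M = 7(12.011) + 4(1.008) + 2(35.45) + 15.999
    = 84.077 + 4.032 + 70.900 + 15.999 = 175.008

175.01 g/mol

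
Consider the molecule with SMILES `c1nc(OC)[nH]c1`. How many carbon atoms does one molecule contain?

Atom tally by fragment:
  imidazole ring core → C:3 H:4 N:2
  (− 1 ring H displaced by substituents)
  + OCH3 → C:1 H:3 O:1
Element totals:
  C: 4
  H: 6
  N: 2
  O: 1

4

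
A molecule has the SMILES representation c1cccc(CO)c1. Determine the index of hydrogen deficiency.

4

Atom tally by fragment:
  benzene ring core → C:6 H:6
  (− 1 ring H displaced by substituents)
  + CH2OH → C:1 H:3 O:1
Element totals:
  C: 7
  H: 8
  O: 1
Molecular formula: C7H8O.
DoU = (2C + 2 + N − H − X) / 2 = (2·7 + 2 + 0 − 8 − 0) / 2 = 4.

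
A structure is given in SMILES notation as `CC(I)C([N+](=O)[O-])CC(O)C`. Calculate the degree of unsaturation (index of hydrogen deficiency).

Atom tally by fragment:
  CH3 → C:1 H:3
  CH(I) → C:1 H:1 I:1
  CH(NO2) → C:1 H:1 N:1 O:2
  CH2 → C:1 H:2
  CH(OH) → C:1 H:2 O:1
  CH3 → C:1 H:3
Element totals:
  C: 6
  H: 12
  I: 1
  N: 1
  O: 3
Molecular formula: C6H12INO3.
DoU = (2C + 2 + N − H − X) / 2 = (2·6 + 2 + 1 − 12 − 1) / 2 = 1.

1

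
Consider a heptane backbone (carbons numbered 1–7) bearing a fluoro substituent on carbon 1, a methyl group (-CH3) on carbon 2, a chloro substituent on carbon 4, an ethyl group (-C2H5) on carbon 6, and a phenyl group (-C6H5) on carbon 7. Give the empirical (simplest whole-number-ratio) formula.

Atom tally by fragment:
  FCH2 → C:1 H:2 F:1
  CH(CH3) → C:2 H:4
  CH2 → C:1 H:2
  CH(Cl) → C:1 H:1 Cl:1
  CH2 → C:1 H:2
  CH(C2H5) → C:3 H:6
  CH2C6H5 → C:7 H:7
Element totals:
  C: 16
  H: 24
  Cl: 1
  F: 1
Molecular formula: C16H24ClF.
gcd of subscripts (16, 1, 1, 24) = 1, so the empirical formula equals the molecular formula.

C16H24ClF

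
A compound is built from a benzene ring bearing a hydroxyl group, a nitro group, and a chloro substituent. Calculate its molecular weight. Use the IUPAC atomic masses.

173.55 g/mol

Atom tally by fragment:
  benzene ring core → C:6 H:6
  (− 3 ring H displaced by substituents)
  + OH → O:1 H:1
  + NO2 → N:1 O:2
  + Cl → Cl:1
Element totals:
  C: 6
  H: 4
  Cl: 1
  N: 1
  O: 3
Molecular formula: C6H4ClNO3.
  M = 6(12.011) + 4(1.008) + 35.45 + 14.007 + 3(15.999)
    = 72.066 + 4.032 + 35.450 + 14.007 + 47.997 = 173.552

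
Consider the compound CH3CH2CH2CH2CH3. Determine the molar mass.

Atom tally by fragment:
  CH3 → C:1 H:3
  CH2 → C:1 H:2
  CH2 → C:1 H:2
  CH2 → C:1 H:2
  CH3 → C:1 H:3
Element totals:
  C: 5
  H: 12
Molecular formula: C5H12.
  M = 5(12.011) + 12(1.008)
    = 60.055 + 12.096 = 72.151

72.15 g/mol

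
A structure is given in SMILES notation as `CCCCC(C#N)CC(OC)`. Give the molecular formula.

C9H17NO

Atom tally by fragment:
  CH3 → C:1 H:3
  CH2 → C:1 H:2
  CH2 → C:1 H:2
  CH2 → C:1 H:2
  CH(CN) → C:2 H:1 N:1
  CH2 → C:1 H:2
  CH2OCH3 → C:2 H:5 O:1
Element totals:
  C: 9
  H: 17
  N: 1
  O: 1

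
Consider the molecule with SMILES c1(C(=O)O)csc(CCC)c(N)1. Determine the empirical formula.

Atom tally by fragment:
  thiophene ring core → C:4 H:4 S:1
  (− 3 ring H displaced by substituents)
  + COOH → C:1 H:1 O:2
  + CH2CH2CH3 → C:3 H:7
  + NH2 → N:1 H:2
Element totals:
  C: 8
  H: 11
  N: 1
  O: 2
  S: 1
Molecular formula: C8H11NO2S.
gcd of subscripts (8, 11, 1, 2, 1) = 1, so the empirical formula equals the molecular formula.

C8H11NO2S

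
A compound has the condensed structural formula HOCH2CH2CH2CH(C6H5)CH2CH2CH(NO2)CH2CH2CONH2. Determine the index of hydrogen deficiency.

Element totals:
  C: 16
  H: 24
  N: 2
  O: 4
Molecular formula: C16H24N2O4.
DoU = (2C + 2 + N − H − X) / 2 = (2·16 + 2 + 2 − 24 − 0) / 2 = 6.

6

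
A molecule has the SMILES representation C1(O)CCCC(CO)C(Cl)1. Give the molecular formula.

Atom tally by fragment:
  cyclohexane ring core → C:6 H:12
  (− 3 ring H displaced by substituents)
  + OH → O:1 H:1
  + CH2OH → C:1 H:3 O:1
  + Cl → Cl:1
Element totals:
  C: 7
  H: 13
  Cl: 1
  O: 2

C7H13ClO2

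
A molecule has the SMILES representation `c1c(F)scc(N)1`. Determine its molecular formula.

C4H4FNS

Atom tally by fragment:
  thiophene ring core → C:4 H:4 S:1
  (− 2 ring H displaced by substituents)
  + F → F:1
  + NH2 → N:1 H:2
Element totals:
  C: 4
  H: 4
  F: 1
  N: 1
  S: 1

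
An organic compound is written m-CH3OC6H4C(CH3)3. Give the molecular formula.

C11H16O

Atom tally by fragment:
  benzene ring core → C:6 H:6
  (− 2 ring H displaced by substituents)
  + OCH3 → C:1 H:3 O:1
  + C(CH3)3 → C:4 H:9
Element totals:
  C: 11
  H: 16
  O: 1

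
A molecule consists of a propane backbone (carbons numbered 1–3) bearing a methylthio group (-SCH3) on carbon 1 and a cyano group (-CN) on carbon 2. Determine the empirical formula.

Atom tally by fragment:
  CH3SCH2 → C:2 H:5 S:1
  CH(CN) → C:2 H:1 N:1
  CH3 → C:1 H:3
Element totals:
  C: 5
  H: 9
  N: 1
  S: 1
Molecular formula: C5H9NS.
gcd of subscripts (5, 9, 1, 1) = 1, so the empirical formula equals the molecular formula.

C5H9NS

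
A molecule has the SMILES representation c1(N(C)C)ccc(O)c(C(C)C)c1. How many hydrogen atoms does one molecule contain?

Atom tally by fragment:
  benzene ring core → C:6 H:6
  (− 3 ring H displaced by substituents)
  + N(CH3)2 → N:1 C:2 H:6
  + OH → O:1 H:1
  + CH(CH3)2 → C:3 H:7
Element totals:
  C: 11
  H: 17
  N: 1
  O: 1

17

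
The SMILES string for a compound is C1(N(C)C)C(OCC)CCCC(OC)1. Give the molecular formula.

Atom tally by fragment:
  cyclohexane ring core → C:6 H:12
  (− 3 ring H displaced by substituents)
  + N(CH3)2 → N:1 C:2 H:6
  + OC2H5 → C:2 H:5 O:1
  + OCH3 → C:1 H:3 O:1
Element totals:
  C: 11
  H: 23
  N: 1
  O: 2

C11H23NO2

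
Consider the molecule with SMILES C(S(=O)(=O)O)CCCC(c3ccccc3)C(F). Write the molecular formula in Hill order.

C12H17FO3S

Atom tally by fragment:
  HO3SCH2 → C:1 H:3 S:1 O:3
  CH2 → C:1 H:2
  CH2 → C:1 H:2
  CH2 → C:1 H:2
  CH(C6H5) → C:7 H:6
  CH2F → C:1 H:2 F:1
Element totals:
  C: 12
  H: 17
  F: 1
  O: 3
  S: 1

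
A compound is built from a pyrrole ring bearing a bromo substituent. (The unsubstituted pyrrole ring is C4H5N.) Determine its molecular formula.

Atom tally by fragment:
  pyrrole ring core → C:4 H:5 N:1
  (− 1 ring H displaced by substituents)
  + Br → Br:1
Element totals:
  C: 4
  H: 4
  Br: 1
  N: 1

C4H4BrN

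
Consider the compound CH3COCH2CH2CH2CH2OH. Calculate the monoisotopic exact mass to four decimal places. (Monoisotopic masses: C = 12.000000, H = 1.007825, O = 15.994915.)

Atom tally by fragment:
  CH3COCH2 → C:3 H:5 O:1
  CH2 → C:1 H:2
  CH2 → C:1 H:2
  CH2OH → C:1 H:3 O:1
Element totals:
  C: 6
  H: 12
  O: 2
Molecular formula: C6H12O2.
  M = 6(12.0) + 12(1.007825) + 2(15.994915)
    = 72.000000 + 12.093900 + 31.989830 = 116.083730

116.0837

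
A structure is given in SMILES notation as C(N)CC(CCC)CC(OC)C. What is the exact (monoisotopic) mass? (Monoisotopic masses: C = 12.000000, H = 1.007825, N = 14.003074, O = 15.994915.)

173.1780

Atom tally by fragment:
  H2NCH2 → C:1 H:4 N:1
  CH2 → C:1 H:2
  CH(CH2CH2CH3) → C:4 H:8
  CH2 → C:1 H:2
  CH(OCH3) → C:2 H:4 O:1
  CH3 → C:1 H:3
Element totals:
  C: 10
  H: 23
  N: 1
  O: 1
Molecular formula: C10H23NO.
  M = 10(12.0) + 23(1.007825) + 14.003074 + 15.994915
    = 120.000000 + 23.179975 + 14.003074 + 15.994915 = 173.177964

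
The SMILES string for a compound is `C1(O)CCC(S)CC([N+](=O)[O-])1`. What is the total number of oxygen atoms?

3

Atom tally by fragment:
  cyclohexane ring core → C:6 H:12
  (− 3 ring H displaced by substituents)
  + OH → O:1 H:1
  + SH → S:1 H:1
  + NO2 → N:1 O:2
Element totals:
  C: 6
  H: 11
  N: 1
  O: 3
  S: 1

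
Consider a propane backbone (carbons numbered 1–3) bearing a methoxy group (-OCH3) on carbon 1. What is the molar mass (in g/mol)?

Atom tally by fragment:
  CH3OCH2 → C:2 H:5 O:1
  CH2 → C:1 H:2
  CH3 → C:1 H:3
Element totals:
  C: 4
  H: 10
  O: 1
Molecular formula: C4H10O.
  M = 4(12.011) + 10(1.008) + 15.999
    = 48.044 + 10.080 + 15.999 = 74.123

74.12 g/mol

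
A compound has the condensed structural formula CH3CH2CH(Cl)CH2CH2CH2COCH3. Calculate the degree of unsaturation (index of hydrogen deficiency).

Atom tally by fragment:
  CH3 → C:1 H:3
  CH2 → C:1 H:2
  CH(Cl) → C:1 H:1 Cl:1
  CH2 → C:1 H:2
  CH2 → C:1 H:2
  CH2COCH3 → C:3 H:5 O:1
Element totals:
  C: 8
  H: 15
  Cl: 1
  O: 1
Molecular formula: C8H15ClO.
DoU = (2C + 2 + N − H − X) / 2 = (2·8 + 2 + 0 − 15 − 1) / 2 = 1.

1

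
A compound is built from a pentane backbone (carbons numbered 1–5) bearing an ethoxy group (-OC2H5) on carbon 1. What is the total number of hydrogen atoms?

16

Atom tally by fragment:
  C2H5OCH2 → C:3 H:7 O:1
  CH2 → C:1 H:2
  CH2 → C:1 H:2
  CH2 → C:1 H:2
  CH3 → C:1 H:3
Element totals:
  C: 7
  H: 16
  O: 1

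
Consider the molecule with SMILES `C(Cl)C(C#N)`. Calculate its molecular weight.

Atom tally by fragment:
  ClCH2 → C:1 H:2 Cl:1
  CH2CN → C:2 H:2 N:1
Element totals:
  C: 3
  H: 4
  Cl: 1
  N: 1
Molecular formula: C3H4ClN.
  M = 3(12.011) + 4(1.008) + 35.45 + 14.007
    = 36.033 + 4.032 + 35.450 + 14.007 = 89.522

89.52 g/mol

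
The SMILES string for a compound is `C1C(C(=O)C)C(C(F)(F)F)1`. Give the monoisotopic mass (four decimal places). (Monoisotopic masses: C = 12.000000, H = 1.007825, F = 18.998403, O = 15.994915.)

152.0449

Atom tally by fragment:
  cyclopropane ring core → C:3 H:6
  (− 2 ring H displaced by substituents)
  + COCH3 → C:2 H:3 O:1
  + CF3 → C:1 F:3
Element totals:
  C: 6
  H: 7
  F: 3
  O: 1
Molecular formula: C6H7F3O.
  M = 6(12.0) + 7(1.007825) + 3(18.998403) + 15.994915
    = 72.000000 + 7.054775 + 56.995209 + 15.994915 = 152.044899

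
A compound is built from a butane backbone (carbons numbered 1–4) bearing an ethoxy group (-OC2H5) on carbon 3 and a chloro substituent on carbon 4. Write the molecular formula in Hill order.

Atom tally by fragment:
  CH3 → C:1 H:3
  CH2 → C:1 H:2
  CH(OC2H5) → C:3 H:6 O:1
  CH2Cl → C:1 H:2 Cl:1
Element totals:
  C: 6
  H: 13
  Cl: 1
  O: 1

C6H13ClO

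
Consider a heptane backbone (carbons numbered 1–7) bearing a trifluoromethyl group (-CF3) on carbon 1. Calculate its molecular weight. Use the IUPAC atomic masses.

Atom tally by fragment:
  F3CCH2 → C:2 H:2 F:3
  CH2 → C:1 H:2
  CH2 → C:1 H:2
  CH2 → C:1 H:2
  CH2 → C:1 H:2
  CH2 → C:1 H:2
  CH3 → C:1 H:3
Element totals:
  C: 8
  H: 15
  F: 3
Molecular formula: C8H15F3.
  M = 8(12.011) + 15(1.008) + 3(18.998)
    = 96.088 + 15.120 + 56.994 = 168.202

168.20 g/mol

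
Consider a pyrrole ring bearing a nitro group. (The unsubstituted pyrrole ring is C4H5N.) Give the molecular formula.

C4H4N2O2

Atom tally by fragment:
  pyrrole ring core → C:4 H:5 N:1
  (− 1 ring H displaced by substituents)
  + NO2 → N:1 O:2
Element totals:
  C: 4
  H: 4
  N: 2
  O: 2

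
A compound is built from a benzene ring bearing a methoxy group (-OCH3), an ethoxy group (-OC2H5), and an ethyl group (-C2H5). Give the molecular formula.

Atom tally by fragment:
  benzene ring core → C:6 H:6
  (− 3 ring H displaced by substituents)
  + OCH3 → C:1 H:3 O:1
  + OC2H5 → C:2 H:5 O:1
  + C2H5 → C:2 H:5
Element totals:
  C: 11
  H: 16
  O: 2

C11H16O2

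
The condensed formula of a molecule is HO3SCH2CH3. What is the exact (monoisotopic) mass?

110.0038

Atom tally by fragment:
  HO3SCH2 → C:1 H:3 S:1 O:3
  CH3 → C:1 H:3
Element totals:
  C: 2
  H: 6
  O: 3
  S: 1
Molecular formula: C2H6O3S.
  M = 2(12.0) + 6(1.007825) + 3(15.994915) + 31.972071
    = 24.000000 + 6.046950 + 47.984745 + 31.972071 = 110.003766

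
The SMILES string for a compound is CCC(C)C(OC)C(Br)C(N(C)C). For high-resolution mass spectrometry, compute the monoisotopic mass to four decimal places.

Atom tally by fragment:
  CH3 → C:1 H:3
  CH2 → C:1 H:2
  CH(CH3) → C:2 H:4
  CH(OCH3) → C:2 H:4 O:1
  CH(Br) → C:1 H:1 Br:1
  CH2N(CH3)2 → C:3 H:8 N:1
Element totals:
  C: 10
  H: 22
  Br: 1
  N: 1
  O: 1
Molecular formula: C10H22BrNO.
  M = 10(12.0) + 22(1.007825) + 78.918338 + 14.003074 + 15.994915
    = 120.000000 + 22.172150 + 78.918338 + 14.003074 + 15.994915 = 251.088477

251.0885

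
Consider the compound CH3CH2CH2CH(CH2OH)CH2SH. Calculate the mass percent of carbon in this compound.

Element totals:
  C: 6
  H: 14
  O: 1
  S: 1
Molecular formula: C6H14OS.
Molar mass = 134.237 g/mol.
Mass from C: 6 × 12.011 = 72.066 g/mol.
%C = 72.066 / 134.237 × 100 = 53.69%.

53.69%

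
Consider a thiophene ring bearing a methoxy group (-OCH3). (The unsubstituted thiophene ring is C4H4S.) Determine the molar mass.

114.16 g/mol

Atom tally by fragment:
  thiophene ring core → C:4 H:4 S:1
  (− 1 ring H displaced by substituents)
  + OCH3 → C:1 H:3 O:1
Element totals:
  C: 5
  H: 6
  O: 1
  S: 1
Molecular formula: C5H6OS.
  M = 5(12.011) + 6(1.008) + 15.999 + 32.06
    = 60.055 + 6.048 + 15.999 + 32.060 = 114.162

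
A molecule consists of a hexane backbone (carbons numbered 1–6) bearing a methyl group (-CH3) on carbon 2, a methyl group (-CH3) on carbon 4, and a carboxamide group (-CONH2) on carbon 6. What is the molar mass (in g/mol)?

157.26 g/mol

Atom tally by fragment:
  CH3 → C:1 H:3
  CH(CH3) → C:2 H:4
  CH2 → C:1 H:2
  CH(CH3) → C:2 H:4
  CH2 → C:1 H:2
  CH2CONH2 → C:2 H:4 O:1 N:1
Element totals:
  C: 9
  H: 19
  N: 1
  O: 1
Molecular formula: C9H19NO.
  M = 9(12.011) + 19(1.008) + 14.007 + 15.999
    = 108.099 + 19.152 + 14.007 + 15.999 = 157.257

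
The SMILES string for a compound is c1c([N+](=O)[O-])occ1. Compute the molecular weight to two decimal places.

113.07 g/mol

Atom tally by fragment:
  furan ring core → C:4 H:4 O:1
  (− 1 ring H displaced by substituents)
  + NO2 → N:1 O:2
Element totals:
  C: 4
  H: 3
  N: 1
  O: 3
Molecular formula: C4H3NO3.
  M = 4(12.011) + 3(1.008) + 14.007 + 3(15.999)
    = 48.044 + 3.024 + 14.007 + 47.997 = 113.072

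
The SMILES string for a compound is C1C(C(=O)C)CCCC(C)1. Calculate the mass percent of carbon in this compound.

Atom tally by fragment:
  cyclohexane ring core → C:6 H:12
  (− 2 ring H displaced by substituents)
  + COCH3 → C:2 H:3 O:1
  + CH3 → C:1 H:3
Element totals:
  C: 9
  H: 16
  O: 1
Molecular formula: C9H16O.
Molar mass = 140.226 g/mol.
Mass from C: 9 × 12.011 = 108.099 g/mol.
%C = 108.099 / 140.226 × 100 = 77.09%.

77.09%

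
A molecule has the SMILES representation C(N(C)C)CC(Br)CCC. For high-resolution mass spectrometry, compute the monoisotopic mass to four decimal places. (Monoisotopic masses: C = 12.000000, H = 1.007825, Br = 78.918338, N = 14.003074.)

207.0623

Atom tally by fragment:
  (CH3)2NCH2 → C:3 H:8 N:1
  CH2 → C:1 H:2
  CH(Br) → C:1 H:1 Br:1
  CH2 → C:1 H:2
  CH2 → C:1 H:2
  CH3 → C:1 H:3
Element totals:
  C: 8
  H: 18
  Br: 1
  N: 1
Molecular formula: C8H18BrN.
  M = 8(12.0) + 18(1.007825) + 78.918338 + 14.003074
    = 96.000000 + 18.140850 + 78.918338 + 14.003074 = 207.062262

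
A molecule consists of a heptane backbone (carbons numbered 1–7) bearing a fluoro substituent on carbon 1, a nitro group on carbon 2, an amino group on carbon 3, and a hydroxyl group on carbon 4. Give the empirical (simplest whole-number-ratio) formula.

C7H15FN2O3

Atom tally by fragment:
  FCH2 → C:1 H:2 F:1
  CH(NO2) → C:1 H:1 N:1 O:2
  CH(NH2) → C:1 H:3 N:1
  CH(OH) → C:1 H:2 O:1
  CH2 → C:1 H:2
  CH2 → C:1 H:2
  CH3 → C:1 H:3
Element totals:
  C: 7
  H: 15
  F: 1
  N: 2
  O: 3
Molecular formula: C7H15FN2O3.
gcd of subscripts (7, 1, 15, 2, 3) = 1, so the empirical formula equals the molecular formula.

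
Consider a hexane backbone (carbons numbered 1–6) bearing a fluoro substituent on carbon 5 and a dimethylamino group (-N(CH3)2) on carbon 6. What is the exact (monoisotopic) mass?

147.1423

Atom tally by fragment:
  CH3 → C:1 H:3
  CH2 → C:1 H:2
  CH2 → C:1 H:2
  CH2 → C:1 H:2
  CH(F) → C:1 H:1 F:1
  CH2N(CH3)2 → C:3 H:8 N:1
Element totals:
  C: 8
  H: 18
  F: 1
  N: 1
Molecular formula: C8H18FN.
  M = 8(12.0) + 18(1.007825) + 18.998403 + 14.003074
    = 96.000000 + 18.140850 + 18.998403 + 14.003074 = 147.142327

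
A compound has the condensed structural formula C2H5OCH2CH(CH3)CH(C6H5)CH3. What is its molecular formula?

Atom tally by fragment:
  C2H5OCH2 → C:3 H:7 O:1
  CH(CH3) → C:2 H:4
  CH(C6H5) → C:7 H:6
  CH3 → C:1 H:3
Element totals:
  C: 13
  H: 20
  O: 1

C13H20O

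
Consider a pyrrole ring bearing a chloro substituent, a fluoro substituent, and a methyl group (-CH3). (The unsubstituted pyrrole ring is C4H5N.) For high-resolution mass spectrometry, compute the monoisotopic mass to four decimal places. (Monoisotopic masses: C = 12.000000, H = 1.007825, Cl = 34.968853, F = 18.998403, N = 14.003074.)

133.0095

Atom tally by fragment:
  pyrrole ring core → C:4 H:5 N:1
  (− 3 ring H displaced by substituents)
  + Cl → Cl:1
  + F → F:1
  + CH3 → C:1 H:3
Element totals:
  C: 5
  H: 5
  Cl: 1
  F: 1
  N: 1
Molecular formula: C5H5ClFN.
  M = 5(12.0) + 5(1.007825) + 34.968853 + 18.998403 + 14.003074
    = 60.000000 + 5.039125 + 34.968853 + 18.998403 + 14.003074 = 133.009455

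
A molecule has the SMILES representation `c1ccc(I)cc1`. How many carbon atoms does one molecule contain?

6

Atom tally by fragment:
  benzene ring core → C:6 H:6
  (− 1 ring H displaced by substituents)
  + I → I:1
Element totals:
  C: 6
  H: 5
  I: 1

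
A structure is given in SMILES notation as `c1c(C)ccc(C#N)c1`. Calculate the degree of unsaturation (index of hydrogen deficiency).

Atom tally by fragment:
  benzene ring core → C:6 H:6
  (− 2 ring H displaced by substituents)
  + CH3 → C:1 H:3
  + CN → C:1 N:1
Element totals:
  C: 8
  H: 7
  N: 1
Molecular formula: C8H7N.
DoU = (2C + 2 + N − H − X) / 2 = (2·8 + 2 + 1 − 7 − 0) / 2 = 6.

6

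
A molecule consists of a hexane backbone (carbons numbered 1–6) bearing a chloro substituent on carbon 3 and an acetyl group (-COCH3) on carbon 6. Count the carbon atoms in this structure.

8

Atom tally by fragment:
  CH3 → C:1 H:3
  CH2 → C:1 H:2
  CH(Cl) → C:1 H:1 Cl:1
  CH2 → C:1 H:2
  CH2 → C:1 H:2
  CH2COCH3 → C:3 H:5 O:1
Element totals:
  C: 8
  H: 15
  Cl: 1
  O: 1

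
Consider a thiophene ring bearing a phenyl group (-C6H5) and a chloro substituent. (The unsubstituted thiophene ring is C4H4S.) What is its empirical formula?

Atom tally by fragment:
  thiophene ring core → C:4 H:4 S:1
  (− 2 ring H displaced by substituents)
  + C6H5 → C:6 H:5
  + Cl → Cl:1
Element totals:
  C: 10
  H: 7
  Cl: 1
  S: 1
Molecular formula: C10H7ClS.
gcd of subscripts (10, 1, 7, 1) = 1, so the empirical formula equals the molecular formula.

C10H7ClS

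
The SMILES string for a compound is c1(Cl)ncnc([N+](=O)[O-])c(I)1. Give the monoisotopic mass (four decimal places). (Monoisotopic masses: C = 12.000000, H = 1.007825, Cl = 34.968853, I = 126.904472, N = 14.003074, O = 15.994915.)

284.8802

Atom tally by fragment:
  pyrimidine ring core → C:4 H:4 N:2
  (− 3 ring H displaced by substituents)
  + Cl → Cl:1
  + NO2 → N:1 O:2
  + I → I:1
Element totals:
  C: 4
  H: 1
  Cl: 1
  I: 1
  N: 3
  O: 2
Molecular formula: C4HClIN3O2.
  M = 4(12.0) + 1.007825 + 34.968853 + 126.904472 + 3(14.003074) + 2(15.994915)
    = 48.000000 + 1.007825 + 34.968853 + 126.904472 + 42.009222 + 31.989830 = 284.880202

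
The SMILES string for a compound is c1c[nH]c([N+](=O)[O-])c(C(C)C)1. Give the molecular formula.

Atom tally by fragment:
  pyrrole ring core → C:4 H:5 N:1
  (− 2 ring H displaced by substituents)
  + NO2 → N:1 O:2
  + CH(CH3)2 → C:3 H:7
Element totals:
  C: 7
  H: 10
  N: 2
  O: 2

C7H10N2O2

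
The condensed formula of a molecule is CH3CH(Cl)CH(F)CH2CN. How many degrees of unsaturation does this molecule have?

2

Atom tally by fragment:
  CH3 → C:1 H:3
  CH(Cl) → C:1 H:1 Cl:1
  CH(F) → C:1 H:1 F:1
  CH2CN → C:2 H:2 N:1
Element totals:
  C: 5
  H: 7
  Cl: 1
  F: 1
  N: 1
Molecular formula: C5H7ClFN.
DoU = (2C + 2 + N − H − X) / 2 = (2·5 + 2 + 1 − 7 − 2) / 2 = 2.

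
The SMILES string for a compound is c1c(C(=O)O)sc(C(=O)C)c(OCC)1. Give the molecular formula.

Atom tally by fragment:
  thiophene ring core → C:4 H:4 S:1
  (− 3 ring H displaced by substituents)
  + COOH → C:1 H:1 O:2
  + COCH3 → C:2 H:3 O:1
  + OC2H5 → C:2 H:5 O:1
Element totals:
  C: 9
  H: 10
  O: 4
  S: 1

C9H10O4S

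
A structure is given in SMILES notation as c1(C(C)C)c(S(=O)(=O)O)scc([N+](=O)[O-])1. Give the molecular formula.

Atom tally by fragment:
  thiophene ring core → C:4 H:4 S:1
  (− 3 ring H displaced by substituents)
  + CH(CH3)2 → C:3 H:7
  + SO3H → S:1 O:3 H:1
  + NO2 → N:1 O:2
Element totals:
  C: 7
  H: 9
  N: 1
  O: 5
  S: 2

C7H9NO5S2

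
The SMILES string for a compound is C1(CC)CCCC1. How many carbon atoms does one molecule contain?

7

Atom tally by fragment:
  cyclopentane ring core → C:5 H:10
  (− 1 ring H displaced by substituents)
  + C2H5 → C:2 H:5
Element totals:
  C: 7
  H: 14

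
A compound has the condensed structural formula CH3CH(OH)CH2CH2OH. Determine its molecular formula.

Atom tally by fragment:
  CH3 → C:1 H:3
  CH(OH) → C:1 H:2 O:1
  CH2CH2OH → C:2 H:5 O:1
Element totals:
  C: 4
  H: 10
  O: 2

C4H10O2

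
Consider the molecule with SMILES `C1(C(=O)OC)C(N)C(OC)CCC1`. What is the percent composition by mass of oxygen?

Atom tally by fragment:
  cyclohexane ring core → C:6 H:12
  (− 3 ring H displaced by substituents)
  + COOCH3 → C:2 H:3 O:2
  + NH2 → N:1 H:2
  + OCH3 → C:1 H:3 O:1
Element totals:
  C: 9
  H: 17
  N: 1
  O: 3
Molecular formula: C9H17NO3.
Molar mass = 187.239 g/mol.
Mass from O: 3 × 15.999 = 47.997 g/mol.
%O = 47.997 / 187.239 × 100 = 25.63%.

25.63%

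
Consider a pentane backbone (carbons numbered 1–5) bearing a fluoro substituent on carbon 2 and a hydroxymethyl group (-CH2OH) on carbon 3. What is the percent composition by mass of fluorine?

15.81%

Atom tally by fragment:
  CH3 → C:1 H:3
  CH(F) → C:1 H:1 F:1
  CH(CH2OH) → C:2 H:4 O:1
  CH2 → C:1 H:2
  CH3 → C:1 H:3
Element totals:
  C: 6
  H: 13
  F: 1
  O: 1
Molecular formula: C6H13FO.
Molar mass = 120.167 g/mol.
Mass from F: 1 × 18.998 = 18.998 g/mol.
%F = 18.998 / 120.167 × 100 = 15.81%.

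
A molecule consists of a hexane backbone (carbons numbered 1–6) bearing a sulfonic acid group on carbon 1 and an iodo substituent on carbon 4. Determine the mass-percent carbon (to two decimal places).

Atom tally by fragment:
  HO3SCH2 → C:1 H:3 S:1 O:3
  CH2 → C:1 H:2
  CH2 → C:1 H:2
  CH(I) → C:1 H:1 I:1
  CH2 → C:1 H:2
  CH3 → C:1 H:3
Element totals:
  C: 6
  H: 13
  I: 1
  O: 3
  S: 1
Molecular formula: C6H13IO3S.
Molar mass = 292.131 g/mol.
Mass from C: 6 × 12.011 = 72.066 g/mol.
%C = 72.066 / 292.131 × 100 = 24.67%.

24.67%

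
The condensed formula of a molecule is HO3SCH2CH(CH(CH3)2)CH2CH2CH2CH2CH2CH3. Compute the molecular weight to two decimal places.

236.37 g/mol

Atom tally by fragment:
  HO3SCH2 → C:1 H:3 S:1 O:3
  CH(CH(CH3)2) → C:4 H:8
  CH2 → C:1 H:2
  CH2 → C:1 H:2
  CH2 → C:1 H:2
  CH2 → C:1 H:2
  CH2 → C:1 H:2
  CH3 → C:1 H:3
Element totals:
  C: 11
  H: 24
  O: 3
  S: 1
Molecular formula: C11H24O3S.
  M = 11(12.011) + 24(1.008) + 3(15.999) + 32.06
    = 132.121 + 24.192 + 47.997 + 32.060 = 236.370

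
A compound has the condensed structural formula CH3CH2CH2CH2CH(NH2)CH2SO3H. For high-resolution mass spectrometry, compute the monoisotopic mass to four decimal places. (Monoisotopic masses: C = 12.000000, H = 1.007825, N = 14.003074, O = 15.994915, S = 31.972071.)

Element totals:
  C: 6
  H: 15
  N: 1
  O: 3
  S: 1
Molecular formula: C6H15NO3S.
  M = 6(12.0) + 15(1.007825) + 14.003074 + 3(15.994915) + 31.972071
    = 72.000000 + 15.117375 + 14.003074 + 47.984745 + 31.972071 = 181.077265

181.0773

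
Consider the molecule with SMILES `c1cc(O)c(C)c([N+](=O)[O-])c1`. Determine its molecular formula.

C7H7NO3

Atom tally by fragment:
  benzene ring core → C:6 H:6
  (− 3 ring H displaced by substituents)
  + OH → O:1 H:1
  + CH3 → C:1 H:3
  + NO2 → N:1 O:2
Element totals:
  C: 7
  H: 7
  N: 1
  O: 3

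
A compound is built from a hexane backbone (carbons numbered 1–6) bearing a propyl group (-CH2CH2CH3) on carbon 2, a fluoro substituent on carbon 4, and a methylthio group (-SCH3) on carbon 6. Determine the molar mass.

192.34 g/mol

Atom tally by fragment:
  CH3 → C:1 H:3
  CH(CH2CH2CH3) → C:4 H:8
  CH2 → C:1 H:2
  CH(F) → C:1 H:1 F:1
  CH2 → C:1 H:2
  CH2SCH3 → C:2 H:5 S:1
Element totals:
  C: 10
  H: 21
  F: 1
  S: 1
Molecular formula: C10H21FS.
  M = 10(12.011) + 21(1.008) + 18.998 + 32.06
    = 120.110 + 21.168 + 18.998 + 32.060 = 192.336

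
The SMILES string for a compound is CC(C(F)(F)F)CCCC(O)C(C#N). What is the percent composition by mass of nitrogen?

Atom tally by fragment:
  CH3 → C:1 H:3
  CH(CF3) → C:2 H:1 F:3
  CH2 → C:1 H:2
  CH2 → C:1 H:2
  CH2 → C:1 H:2
  CH(OH) → C:1 H:2 O:1
  CH2CN → C:2 H:2 N:1
Element totals:
  C: 9
  H: 14
  F: 3
  N: 1
  O: 1
Molecular formula: C9H14F3NO.
Molar mass = 209.211 g/mol.
Mass from N: 1 × 14.007 = 14.007 g/mol.
%N = 14.007 / 209.211 × 100 = 6.70%.

6.70%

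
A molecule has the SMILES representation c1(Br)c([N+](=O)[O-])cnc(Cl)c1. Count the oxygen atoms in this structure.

2

Atom tally by fragment:
  pyridine ring core → C:5 H:5 N:1
  (− 3 ring H displaced by substituents)
  + Br → Br:1
  + NO2 → N:1 O:2
  + Cl → Cl:1
Element totals:
  C: 5
  H: 2
  Br: 1
  Cl: 1
  N: 2
  O: 2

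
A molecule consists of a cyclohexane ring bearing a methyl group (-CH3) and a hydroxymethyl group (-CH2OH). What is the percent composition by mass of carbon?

Atom tally by fragment:
  cyclohexane ring core → C:6 H:12
  (− 2 ring H displaced by substituents)
  + CH3 → C:1 H:3
  + CH2OH → C:1 H:3 O:1
Element totals:
  C: 8
  H: 16
  O: 1
Molecular formula: C8H16O.
Molar mass = 128.215 g/mol.
Mass from C: 8 × 12.011 = 96.088 g/mol.
%C = 96.088 / 128.215 × 100 = 74.94%.

74.94%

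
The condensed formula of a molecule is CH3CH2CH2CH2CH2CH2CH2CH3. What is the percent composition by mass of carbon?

Element totals:
  C: 8
  H: 18
Molecular formula: C8H18.
Molar mass = 114.232 g/mol.
Mass from C: 8 × 12.011 = 96.088 g/mol.
%C = 96.088 / 114.232 × 100 = 84.12%.

84.12%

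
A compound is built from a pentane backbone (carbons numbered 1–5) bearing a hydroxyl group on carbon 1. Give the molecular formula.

C5H12O

Atom tally by fragment:
  HOCH2 → C:1 H:3 O:1
  CH2 → C:1 H:2
  CH2 → C:1 H:2
  CH2 → C:1 H:2
  CH3 → C:1 H:3
Element totals:
  C: 5
  H: 12
  O: 1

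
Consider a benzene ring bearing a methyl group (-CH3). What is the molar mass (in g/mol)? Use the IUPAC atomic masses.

Atom tally by fragment:
  benzene ring core → C:6 H:6
  (− 1 ring H displaced by substituents)
  + CH3 → C:1 H:3
Element totals:
  C: 7
  H: 8
Molecular formula: C7H8.
  M = 7(12.011) + 8(1.008)
    = 84.077 + 8.064 = 92.141

92.14 g/mol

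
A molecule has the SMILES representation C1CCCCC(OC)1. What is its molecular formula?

Atom tally by fragment:
  cyclohexane ring core → C:6 H:12
  (− 1 ring H displaced by substituents)
  + OCH3 → C:1 H:3 O:1
Element totals:
  C: 7
  H: 14
  O: 1

C7H14O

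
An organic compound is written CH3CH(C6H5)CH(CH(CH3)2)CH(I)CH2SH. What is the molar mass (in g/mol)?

Atom tally by fragment:
  CH3 → C:1 H:3
  CH(C6H5) → C:7 H:6
  CH(CH(CH3)2) → C:4 H:8
  CH(I) → C:1 H:1 I:1
  CH2SH → C:1 H:3 S:1
Element totals:
  C: 14
  H: 21
  I: 1
  S: 1
Molecular formula: C14H21IS.
  M = 14(12.011) + 21(1.008) + 126.904 + 32.06
    = 168.154 + 21.168 + 126.904 + 32.060 = 348.286

348.29 g/mol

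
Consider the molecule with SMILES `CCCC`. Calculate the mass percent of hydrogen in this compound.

17.34%

Atom tally by fragment:
  CH3 → C:1 H:3
  CH2 → C:1 H:2
  CH2 → C:1 H:2
  CH3 → C:1 H:3
Element totals:
  C: 4
  H: 10
Molecular formula: C4H10.
Molar mass = 58.124 g/mol.
Mass from H: 10 × 1.008 = 10.080 g/mol.
%H = 10.080 / 58.124 × 100 = 17.34%.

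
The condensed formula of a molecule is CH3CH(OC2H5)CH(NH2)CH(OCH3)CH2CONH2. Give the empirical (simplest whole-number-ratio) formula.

C9H20N2O3

Atom tally by fragment:
  CH3 → C:1 H:3
  CH(OC2H5) → C:3 H:6 O:1
  CH(NH2) → C:1 H:3 N:1
  CH(OCH3) → C:2 H:4 O:1
  CH2CONH2 → C:2 H:4 O:1 N:1
Element totals:
  C: 9
  H: 20
  N: 2
  O: 3
Molecular formula: C9H20N2O3.
gcd of subscripts (9, 20, 2, 3) = 1, so the empirical formula equals the molecular formula.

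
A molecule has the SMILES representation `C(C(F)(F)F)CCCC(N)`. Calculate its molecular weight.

Atom tally by fragment:
  F3CCH2 → C:2 H:2 F:3
  CH2 → C:1 H:2
  CH2 → C:1 H:2
  CH2 → C:1 H:2
  CH2NH2 → C:1 H:4 N:1
Element totals:
  C: 6
  H: 12
  F: 3
  N: 1
Molecular formula: C6H12F3N.
  M = 6(12.011) + 12(1.008) + 3(18.998) + 14.007
    = 72.066 + 12.096 + 56.994 + 14.007 = 155.163

155.16 g/mol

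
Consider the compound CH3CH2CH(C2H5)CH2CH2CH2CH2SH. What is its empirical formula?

Element totals:
  C: 9
  H: 20
  S: 1
Molecular formula: C9H20S.
gcd of subscripts (9, 20, 1) = 1, so the empirical formula equals the molecular formula.

C9H20S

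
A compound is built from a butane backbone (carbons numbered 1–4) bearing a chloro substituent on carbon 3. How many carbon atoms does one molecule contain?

Atom tally by fragment:
  CH3 → C:1 H:3
  CH2 → C:1 H:2
  CH(Cl) → C:1 H:1 Cl:1
  CH3 → C:1 H:3
Element totals:
  C: 4
  H: 9
  Cl: 1

4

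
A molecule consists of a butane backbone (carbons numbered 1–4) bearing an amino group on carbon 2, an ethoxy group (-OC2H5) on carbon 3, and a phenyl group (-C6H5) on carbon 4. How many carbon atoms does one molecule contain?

12

Atom tally by fragment:
  CH3 → C:1 H:3
  CH(NH2) → C:1 H:3 N:1
  CH(OC2H5) → C:3 H:6 O:1
  CH2C6H5 → C:7 H:7
Element totals:
  C: 12
  H: 19
  N: 1
  O: 1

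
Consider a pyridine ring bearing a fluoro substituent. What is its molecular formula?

Atom tally by fragment:
  pyridine ring core → C:5 H:5 N:1
  (− 1 ring H displaced by substituents)
  + F → F:1
Element totals:
  C: 5
  H: 4
  F: 1
  N: 1

C5H4FN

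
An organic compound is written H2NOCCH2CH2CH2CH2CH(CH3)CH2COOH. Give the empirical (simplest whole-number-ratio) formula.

Atom tally by fragment:
  H2NOCCH2 → C:2 H:4 O:1 N:1
  CH2 → C:1 H:2
  CH2 → C:1 H:2
  CH2 → C:1 H:2
  CH(CH3) → C:2 H:4
  CH2COOH → C:2 H:3 O:2
Element totals:
  C: 9
  H: 17
  N: 1
  O: 3
Molecular formula: C9H17NO3.
gcd of subscripts (9, 17, 1, 3) = 1, so the empirical formula equals the molecular formula.

C9H17NO3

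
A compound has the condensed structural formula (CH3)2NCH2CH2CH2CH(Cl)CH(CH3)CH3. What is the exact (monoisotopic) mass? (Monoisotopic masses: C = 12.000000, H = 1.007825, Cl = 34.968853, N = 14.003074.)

177.1284

Atom tally by fragment:
  (CH3)2NCH2 → C:3 H:8 N:1
  CH2 → C:1 H:2
  CH2 → C:1 H:2
  CH(Cl) → C:1 H:1 Cl:1
  CH(CH3) → C:2 H:4
  CH3 → C:1 H:3
Element totals:
  C: 9
  H: 20
  Cl: 1
  N: 1
Molecular formula: C9H20ClN.
  M = 9(12.0) + 20(1.007825) + 34.968853 + 14.003074
    = 108.000000 + 20.156500 + 34.968853 + 14.003074 = 177.128427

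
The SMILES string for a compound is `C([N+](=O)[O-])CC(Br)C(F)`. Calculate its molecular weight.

Atom tally by fragment:
  O2NCH2 → C:1 H:2 N:1 O:2
  CH2 → C:1 H:2
  CH(Br) → C:1 H:1 Br:1
  CH2F → C:1 H:2 F:1
Element totals:
  C: 4
  H: 7
  Br: 1
  F: 1
  N: 1
  O: 2
Molecular formula: C4H7BrFNO2.
  M = 4(12.011) + 7(1.008) + 79.904 + 18.998 + 14.007 + 2(15.999)
    = 48.044 + 7.056 + 79.904 + 18.998 + 14.007 + 31.998 = 200.007

200.01 g/mol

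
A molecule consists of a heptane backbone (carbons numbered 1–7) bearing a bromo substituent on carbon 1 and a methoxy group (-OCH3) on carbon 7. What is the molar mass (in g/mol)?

Atom tally by fragment:
  BrCH2 → C:1 H:2 Br:1
  CH2 → C:1 H:2
  CH2 → C:1 H:2
  CH2 → C:1 H:2
  CH2 → C:1 H:2
  CH2 → C:1 H:2
  CH2OCH3 → C:2 H:5 O:1
Element totals:
  C: 8
  H: 17
  Br: 1
  O: 1
Molecular formula: C8H17BrO.
  M = 8(12.011) + 17(1.008) + 79.904 + 15.999
    = 96.088 + 17.136 + 79.904 + 15.999 = 209.127

209.13 g/mol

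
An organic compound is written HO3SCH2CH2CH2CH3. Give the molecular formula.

Atom tally by fragment:
  HO3SCH2 → C:1 H:3 S:1 O:3
  CH2 → C:1 H:2
  CH2 → C:1 H:2
  CH3 → C:1 H:3
Element totals:
  C: 4
  H: 10
  O: 3
  S: 1

C4H10O3S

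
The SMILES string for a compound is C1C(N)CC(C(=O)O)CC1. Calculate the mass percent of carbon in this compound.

58.72%

Atom tally by fragment:
  cyclohexane ring core → C:6 H:12
  (− 2 ring H displaced by substituents)
  + NH2 → N:1 H:2
  + COOH → C:1 H:1 O:2
Element totals:
  C: 7
  H: 13
  N: 1
  O: 2
Molecular formula: C7H13NO2.
Molar mass = 143.186 g/mol.
Mass from C: 7 × 12.011 = 84.077 g/mol.
%C = 84.077 / 143.186 × 100 = 58.72%.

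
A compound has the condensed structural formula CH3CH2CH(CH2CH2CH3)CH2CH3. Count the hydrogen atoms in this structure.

Atom tally by fragment:
  CH3 → C:1 H:3
  CH2 → C:1 H:2
  CH(CH2CH2CH3) → C:4 H:8
  CH2 → C:1 H:2
  CH3 → C:1 H:3
Element totals:
  C: 8
  H: 18

18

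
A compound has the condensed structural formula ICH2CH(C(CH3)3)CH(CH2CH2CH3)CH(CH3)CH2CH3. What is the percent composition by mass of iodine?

39.13%

Atom tally by fragment:
  ICH2 → C:1 H:2 I:1
  CH(C(CH3)3) → C:5 H:10
  CH(CH2CH2CH3) → C:4 H:8
  CH(CH3) → C:2 H:4
  CH2 → C:1 H:2
  CH3 → C:1 H:3
Element totals:
  C: 14
  H: 29
  I: 1
Molecular formula: C14H29I.
Molar mass = 324.290 g/mol.
Mass from I: 1 × 126.904 = 126.904 g/mol.
%I = 126.904 / 324.290 × 100 = 39.13%.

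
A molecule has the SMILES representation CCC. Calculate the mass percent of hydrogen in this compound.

Atom tally by fragment:
  CH3 → C:1 H:3
  CH2 → C:1 H:2
  CH3 → C:1 H:3
Element totals:
  C: 3
  H: 8
Molecular formula: C3H8.
Molar mass = 44.097 g/mol.
Mass from H: 8 × 1.008 = 8.064 g/mol.
%H = 8.064 / 44.097 × 100 = 18.29%.

18.29%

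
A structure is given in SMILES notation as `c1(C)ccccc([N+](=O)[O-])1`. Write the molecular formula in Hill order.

Atom tally by fragment:
  benzene ring core → C:6 H:6
  (− 2 ring H displaced by substituents)
  + CH3 → C:1 H:3
  + NO2 → N:1 O:2
Element totals:
  C: 7
  H: 7
  N: 1
  O: 2

C7H7NO2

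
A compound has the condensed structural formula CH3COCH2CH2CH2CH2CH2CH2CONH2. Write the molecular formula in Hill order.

C9H17NO2

Atom tally by fragment:
  CH3COCH2 → C:3 H:5 O:1
  CH2 → C:1 H:2
  CH2 → C:1 H:2
  CH2 → C:1 H:2
  CH2 → C:1 H:2
  CH2CONH2 → C:2 H:4 O:1 N:1
Element totals:
  C: 9
  H: 17
  N: 1
  O: 2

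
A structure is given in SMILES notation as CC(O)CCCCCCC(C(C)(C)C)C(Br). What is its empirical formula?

Atom tally by fragment:
  CH3 → C:1 H:3
  CH(OH) → C:1 H:2 O:1
  CH2 → C:1 H:2
  CH2 → C:1 H:2
  CH2 → C:1 H:2
  CH2 → C:1 H:2
  CH2 → C:1 H:2
  CH2 → C:1 H:2
  CH(C(CH3)3) → C:5 H:10
  CH2Br → C:1 H:2 Br:1
Element totals:
  C: 14
  H: 29
  Br: 1
  O: 1
Molecular formula: C14H29BrO.
gcd of subscripts (1, 14, 29, 1) = 1, so the empirical formula equals the molecular formula.

C14H29BrO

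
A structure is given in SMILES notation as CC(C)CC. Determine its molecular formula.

Atom tally by fragment:
  CH3 → C:1 H:3
  CH(CH3) → C:2 H:4
  CH2 → C:1 H:2
  CH3 → C:1 H:3
Element totals:
  C: 5
  H: 12

C5H12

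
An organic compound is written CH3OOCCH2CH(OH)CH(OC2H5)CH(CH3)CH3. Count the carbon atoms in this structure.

10

Element totals:
  C: 10
  H: 20
  O: 4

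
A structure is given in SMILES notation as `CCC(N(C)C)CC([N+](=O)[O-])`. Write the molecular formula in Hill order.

C7H16N2O2

Atom tally by fragment:
  CH3 → C:1 H:3
  CH2 → C:1 H:2
  CH(N(CH3)2) → C:3 H:7 N:1
  CH2 → C:1 H:2
  CH2NO2 → C:1 H:2 N:1 O:2
Element totals:
  C: 7
  H: 16
  N: 2
  O: 2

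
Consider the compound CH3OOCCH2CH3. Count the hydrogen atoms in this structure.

Atom tally by fragment:
  CH3OOCCH2 → C:3 H:5 O:2
  CH3 → C:1 H:3
Element totals:
  C: 4
  H: 8
  O: 2

8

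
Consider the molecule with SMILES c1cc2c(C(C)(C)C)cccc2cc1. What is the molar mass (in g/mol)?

184.28 g/mol

Atom tally by fragment:
  naphthalene ring system core → C:10 H:8
  (− 1 ring H displaced by substituents)
  + C(CH3)3 → C:4 H:9
Element totals:
  C: 14
  H: 16
Molecular formula: C14H16.
  M = 14(12.011) + 16(1.008)
    = 168.154 + 16.128 = 184.282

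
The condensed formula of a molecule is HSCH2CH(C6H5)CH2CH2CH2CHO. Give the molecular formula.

C12H16OS

Atom tally by fragment:
  HSCH2 → C:1 H:3 S:1
  CH(C6H5) → C:7 H:6
  CH2 → C:1 H:2
  CH2 → C:1 H:2
  CH2CHO → C:2 H:3 O:1
Element totals:
  C: 12
  H: 16
  O: 1
  S: 1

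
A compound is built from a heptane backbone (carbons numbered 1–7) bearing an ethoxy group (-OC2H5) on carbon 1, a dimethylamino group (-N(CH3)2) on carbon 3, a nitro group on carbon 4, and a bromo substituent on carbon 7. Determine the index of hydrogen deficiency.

Atom tally by fragment:
  C2H5OCH2 → C:3 H:7 O:1
  CH2 → C:1 H:2
  CH(N(CH3)2) → C:3 H:7 N:1
  CH(NO2) → C:1 H:1 N:1 O:2
  CH2 → C:1 H:2
  CH2 → C:1 H:2
  CH2Br → C:1 H:2 Br:1
Element totals:
  C: 11
  H: 23
  Br: 1
  N: 2
  O: 3
Molecular formula: C11H23BrN2O3.
DoU = (2C + 2 + N − H − X) / 2 = (2·11 + 2 + 2 − 23 − 1) / 2 = 1.

1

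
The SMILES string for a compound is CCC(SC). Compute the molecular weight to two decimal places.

90.18 g/mol

Atom tally by fragment:
  CH3 → C:1 H:3
  CH2 → C:1 H:2
  CH2SCH3 → C:2 H:5 S:1
Element totals:
  C: 4
  H: 10
  S: 1
Molecular formula: C4H10S.
  M = 4(12.011) + 10(1.008) + 32.06
    = 48.044 + 10.080 + 32.060 = 90.184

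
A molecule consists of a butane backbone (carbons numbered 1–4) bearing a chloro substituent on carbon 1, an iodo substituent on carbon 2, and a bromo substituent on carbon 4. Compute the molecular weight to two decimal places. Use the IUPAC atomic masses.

297.36 g/mol

Atom tally by fragment:
  ClCH2 → C:1 H:2 Cl:1
  CH(I) → C:1 H:1 I:1
  CH2 → C:1 H:2
  CH2Br → C:1 H:2 Br:1
Element totals:
  C: 4
  H: 7
  Br: 1
  Cl: 1
  I: 1
Molecular formula: C4H7BrClI.
  M = 4(12.011) + 7(1.008) + 79.904 + 35.45 + 126.904
    = 48.044 + 7.056 + 79.904 + 35.450 + 126.904 = 297.358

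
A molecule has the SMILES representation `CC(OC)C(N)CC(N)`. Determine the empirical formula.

Atom tally by fragment:
  CH3 → C:1 H:3
  CH(OCH3) → C:2 H:4 O:1
  CH(NH2) → C:1 H:3 N:1
  CH2 → C:1 H:2
  CH2NH2 → C:1 H:4 N:1
Element totals:
  C: 6
  H: 16
  N: 2
  O: 1
Molecular formula: C6H16N2O.
gcd of subscripts (6, 16, 2, 1) = 1, so the empirical formula equals the molecular formula.

C6H16N2O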